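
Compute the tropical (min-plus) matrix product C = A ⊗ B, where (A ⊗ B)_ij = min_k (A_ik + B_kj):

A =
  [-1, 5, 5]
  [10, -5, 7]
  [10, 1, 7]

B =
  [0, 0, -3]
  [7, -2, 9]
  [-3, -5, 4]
A ⊗ B =
  [-1, -1, -4]
  [2, -7, 4]
  [4, -1, 7]

Apply the min-plus product entry-by-entry:
  C[0][0] = min over k of (A[0][0] + B[0][0] = -1 + 0 = -1, A[0][1] + B[1][0] = 5 + 7 = 12, A[0][2] + B[2][0] = 5 + -3 = 2) = -1 (attained at k = 0)
  C[0][1] = min over k of (A[0][0] + B[0][1] = -1 + 0 = -1, A[0][1] + B[1][1] = 5 + -2 = 3, A[0][2] + B[2][1] = 5 + -5 = 0) = -1 (attained at k = 0)
  C[0][2] = min over k of (A[0][0] + B[0][2] = -1 + -3 = -4, A[0][1] + B[1][2] = 5 + 9 = 14, A[0][2] + B[2][2] = 5 + 4 = 9) = -4 (attained at k = 0)
  C[1][0] = min over k of (A[1][0] + B[0][0] = 10 + 0 = 10, A[1][1] + B[1][0] = -5 + 7 = 2, A[1][2] + B[2][0] = 7 + -3 = 4) = 2 (attained at k = 1)
  C[1][1] = min over k of (A[1][0] + B[0][1] = 10 + 0 = 10, A[1][1] + B[1][1] = -5 + -2 = -7, A[1][2] + B[2][1] = 7 + -5 = 2) = -7 (attained at k = 1)
  C[1][2] = min over k of (A[1][0] + B[0][2] = 10 + -3 = 7, A[1][1] + B[1][2] = -5 + 9 = 4, A[1][2] + B[2][2] = 7 + 4 = 11) = 4 (attained at k = 1)
  C[2][0] = min over k of (A[2][0] + B[0][0] = 10 + 0 = 10, A[2][1] + B[1][0] = 1 + 7 = 8, A[2][2] + B[2][0] = 7 + -3 = 4) = 4 (attained at k = 2)
  C[2][1] = min over k of (A[2][0] + B[0][1] = 10 + 0 = 10, A[2][1] + B[1][1] = 1 + -2 = -1, A[2][2] + B[2][1] = 7 + -5 = 2) = -1 (attained at k = 1)
  C[2][2] = min over k of (A[2][0] + B[0][2] = 10 + -3 = 7, A[2][1] + B[1][2] = 1 + 9 = 10, A[2][2] + B[2][2] = 7 + 4 = 11) = 7 (attained at k = 0)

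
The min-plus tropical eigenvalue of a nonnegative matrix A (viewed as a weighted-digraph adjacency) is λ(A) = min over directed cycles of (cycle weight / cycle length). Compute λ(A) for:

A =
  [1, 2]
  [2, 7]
λ(A) = 1

Enumerate directed cycles and compute their means (weight / length). Sample:
  cycle 0 → 0: weight = 1, length = 1, mean = 1/1 ≈ 1.000
  cycle 1 → 1: weight = 7, length = 1, mean = 7/1 ≈ 7.000
  cycle 0 → 1 → 0: weight = 4, length = 2, mean = 4/2 ≈ 2.000
  cycle 1 → 0 → 1: weight = 4, length = 2, mean = 4/2 ≈ 2.000
Minimum mean = 1.000, attained e.g. along the cycle 0 → 0 with weight 1 and length 1. So λ(A) = 1/1 = 1.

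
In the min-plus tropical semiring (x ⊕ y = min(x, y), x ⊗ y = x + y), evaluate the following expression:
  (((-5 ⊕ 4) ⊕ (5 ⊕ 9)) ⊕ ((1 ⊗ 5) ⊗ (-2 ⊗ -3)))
(((-5 ⊕ 4) ⊕ (5 ⊕ 9)) ⊕ ((1 ⊗ 5) ⊗ (-2 ⊗ -3))) = -5

Expand innermost to outermost. Recall ⊕ takes the minimum of its arguments and ⊗ takes their sum. Working out the expression (((-5 ⊕ 4) ⊕ (5 ⊕ 9)) ⊕ ((1 ⊗ 5) ⊗ (-2 ⊗ -3))) gives -5.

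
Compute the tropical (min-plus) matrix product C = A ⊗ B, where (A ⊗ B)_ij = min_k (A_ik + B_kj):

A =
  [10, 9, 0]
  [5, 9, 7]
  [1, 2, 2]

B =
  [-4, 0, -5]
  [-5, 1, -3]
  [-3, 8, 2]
A ⊗ B =
  [-3, 8, 2]
  [1, 5, 0]
  [-3, 1, -4]

Apply the min-plus product entry-by-entry:
  C[0][0] = min over k of (A[0][0] + B[0][0] = 10 + -4 = 6, A[0][1] + B[1][0] = 9 + -5 = 4, A[0][2] + B[2][0] = 0 + -3 = -3) = -3 (attained at k = 2)
  C[0][1] = min over k of (A[0][0] + B[0][1] = 10 + 0 = 10, A[0][1] + B[1][1] = 9 + 1 = 10, A[0][2] + B[2][1] = 0 + 8 = 8) = 8 (attained at k = 2)
  C[0][2] = min over k of (A[0][0] + B[0][2] = 10 + -5 = 5, A[0][1] + B[1][2] = 9 + -3 = 6, A[0][2] + B[2][2] = 0 + 2 = 2) = 2 (attained at k = 2)
  C[1][0] = min over k of (A[1][0] + B[0][0] = 5 + -4 = 1, A[1][1] + B[1][0] = 9 + -5 = 4, A[1][2] + B[2][0] = 7 + -3 = 4) = 1 (attained at k = 0)
  C[1][1] = min over k of (A[1][0] + B[0][1] = 5 + 0 = 5, A[1][1] + B[1][1] = 9 + 1 = 10, A[1][2] + B[2][1] = 7 + 8 = 15) = 5 (attained at k = 0)
  C[1][2] = min over k of (A[1][0] + B[0][2] = 5 + -5 = 0, A[1][1] + B[1][2] = 9 + -3 = 6, A[1][2] + B[2][2] = 7 + 2 = 9) = 0 (attained at k = 0)
  C[2][0] = min over k of (A[2][0] + B[0][0] = 1 + -4 = -3, A[2][1] + B[1][0] = 2 + -5 = -3, A[2][2] + B[2][0] = 2 + -3 = -1) = -3 (attained at k = 0)
  C[2][1] = min over k of (A[2][0] + B[0][1] = 1 + 0 = 1, A[2][1] + B[1][1] = 2 + 1 = 3, A[2][2] + B[2][1] = 2 + 8 = 10) = 1 (attained at k = 0)
  C[2][2] = min over k of (A[2][0] + B[0][2] = 1 + -5 = -4, A[2][1] + B[1][2] = 2 + -3 = -1, A[2][2] + B[2][2] = 2 + 2 = 4) = -4 (attained at k = 0)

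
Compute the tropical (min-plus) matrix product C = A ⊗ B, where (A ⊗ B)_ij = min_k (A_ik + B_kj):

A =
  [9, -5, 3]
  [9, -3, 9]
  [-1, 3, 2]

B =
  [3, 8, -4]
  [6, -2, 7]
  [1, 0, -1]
A ⊗ B =
  [1, -7, 2]
  [3, -5, 4]
  [2, 1, -5]

Apply the min-plus product entry-by-entry:
  C[0][0] = min over k of (A[0][0] + B[0][0] = 9 + 3 = 12, A[0][1] + B[1][0] = -5 + 6 = 1, A[0][2] + B[2][0] = 3 + 1 = 4) = 1 (attained at k = 1)
  C[0][1] = min over k of (A[0][0] + B[0][1] = 9 + 8 = 17, A[0][1] + B[1][1] = -5 + -2 = -7, A[0][2] + B[2][1] = 3 + 0 = 3) = -7 (attained at k = 1)
  C[0][2] = min over k of (A[0][0] + B[0][2] = 9 + -4 = 5, A[0][1] + B[1][2] = -5 + 7 = 2, A[0][2] + B[2][2] = 3 + -1 = 2) = 2 (attained at k = 1)
  C[1][0] = min over k of (A[1][0] + B[0][0] = 9 + 3 = 12, A[1][1] + B[1][0] = -3 + 6 = 3, A[1][2] + B[2][0] = 9 + 1 = 10) = 3 (attained at k = 1)
  C[1][1] = min over k of (A[1][0] + B[0][1] = 9 + 8 = 17, A[1][1] + B[1][1] = -3 + -2 = -5, A[1][2] + B[2][1] = 9 + 0 = 9) = -5 (attained at k = 1)
  C[1][2] = min over k of (A[1][0] + B[0][2] = 9 + -4 = 5, A[1][1] + B[1][2] = -3 + 7 = 4, A[1][2] + B[2][2] = 9 + -1 = 8) = 4 (attained at k = 1)
  C[2][0] = min over k of (A[2][0] + B[0][0] = -1 + 3 = 2, A[2][1] + B[1][0] = 3 + 6 = 9, A[2][2] + B[2][0] = 2 + 1 = 3) = 2 (attained at k = 0)
  C[2][1] = min over k of (A[2][0] + B[0][1] = -1 + 8 = 7, A[2][1] + B[1][1] = 3 + -2 = 1, A[2][2] + B[2][1] = 2 + 0 = 2) = 1 (attained at k = 1)
  C[2][2] = min over k of (A[2][0] + B[0][2] = -1 + -4 = -5, A[2][1] + B[1][2] = 3 + 7 = 10, A[2][2] + B[2][2] = 2 + -1 = 1) = -5 (attained at k = 0)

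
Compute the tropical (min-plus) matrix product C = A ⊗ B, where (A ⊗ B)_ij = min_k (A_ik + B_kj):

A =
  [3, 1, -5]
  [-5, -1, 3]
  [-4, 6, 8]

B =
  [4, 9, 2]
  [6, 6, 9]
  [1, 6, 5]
A ⊗ B =
  [-4, 1, 0]
  [-1, 4, -3]
  [0, 5, -2]

Apply the min-plus product entry-by-entry:
  C[0][0] = min over k of (A[0][0] + B[0][0] = 3 + 4 = 7, A[0][1] + B[1][0] = 1 + 6 = 7, A[0][2] + B[2][0] = -5 + 1 = -4) = -4 (attained at k = 2)
  C[0][1] = min over k of (A[0][0] + B[0][1] = 3 + 9 = 12, A[0][1] + B[1][1] = 1 + 6 = 7, A[0][2] + B[2][1] = -5 + 6 = 1) = 1 (attained at k = 2)
  C[0][2] = min over k of (A[0][0] + B[0][2] = 3 + 2 = 5, A[0][1] + B[1][2] = 1 + 9 = 10, A[0][2] + B[2][2] = -5 + 5 = 0) = 0 (attained at k = 2)
  C[1][0] = min over k of (A[1][0] + B[0][0] = -5 + 4 = -1, A[1][1] + B[1][0] = -1 + 6 = 5, A[1][2] + B[2][0] = 3 + 1 = 4) = -1 (attained at k = 0)
  C[1][1] = min over k of (A[1][0] + B[0][1] = -5 + 9 = 4, A[1][1] + B[1][1] = -1 + 6 = 5, A[1][2] + B[2][1] = 3 + 6 = 9) = 4 (attained at k = 0)
  C[1][2] = min over k of (A[1][0] + B[0][2] = -5 + 2 = -3, A[1][1] + B[1][2] = -1 + 9 = 8, A[1][2] + B[2][2] = 3 + 5 = 8) = -3 (attained at k = 0)
  C[2][0] = min over k of (A[2][0] + B[0][0] = -4 + 4 = 0, A[2][1] + B[1][0] = 6 + 6 = 12, A[2][2] + B[2][0] = 8 + 1 = 9) = 0 (attained at k = 0)
  C[2][1] = min over k of (A[2][0] + B[0][1] = -4 + 9 = 5, A[2][1] + B[1][1] = 6 + 6 = 12, A[2][2] + B[2][1] = 8 + 6 = 14) = 5 (attained at k = 0)
  C[2][2] = min over k of (A[2][0] + B[0][2] = -4 + 2 = -2, A[2][1] + B[1][2] = 6 + 9 = 15, A[2][2] + B[2][2] = 8 + 5 = 13) = -2 (attained at k = 0)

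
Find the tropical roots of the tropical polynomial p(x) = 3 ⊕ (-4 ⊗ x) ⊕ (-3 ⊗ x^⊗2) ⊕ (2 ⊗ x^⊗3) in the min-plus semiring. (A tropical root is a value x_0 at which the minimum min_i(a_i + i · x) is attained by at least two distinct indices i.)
Roots: {-5, -1, 7}

Each tropical root is a break point of the lower envelope of the lines y = a_i + i · x (there are 4 lines, with slopes 0, 1, ..., 3). Only the lines that attain the minimum somewhere contribute to roots; other lines are dominated. Here the surviving (envelope) indices are i = 3, i = 2, i = 1, i = 0.
Intersections between consecutive envelope lines give the roots: for adjacent envelope indices i < j the intersection is x = (a_i − a_j) / (j − i). Reading off the sorted break points: {-5, -1, 7}.
Verification: at each break x_0, at least two indices attain the minimum of min_i(a_i + i · x_0).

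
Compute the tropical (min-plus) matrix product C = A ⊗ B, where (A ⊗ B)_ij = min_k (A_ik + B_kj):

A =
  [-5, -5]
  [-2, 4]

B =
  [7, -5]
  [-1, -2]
A ⊗ B =
  [-6, -10]
  [3, -7]

Apply the min-plus product entry-by-entry:
  C[0][0] = min over k of (A[0][0] + B[0][0] = -5 + 7 = 2, A[0][1] + B[1][0] = -5 + -1 = -6) = -6 (attained at k = 1)
  C[0][1] = min over k of (A[0][0] + B[0][1] = -5 + -5 = -10, A[0][1] + B[1][1] = -5 + -2 = -7) = -10 (attained at k = 0)
  C[1][0] = min over k of (A[1][0] + B[0][0] = -2 + 7 = 5, A[1][1] + B[1][0] = 4 + -1 = 3) = 3 (attained at k = 1)
  C[1][1] = min over k of (A[1][0] + B[0][1] = -2 + -5 = -7, A[1][1] + B[1][1] = 4 + -2 = 2) = -7 (attained at k = 0)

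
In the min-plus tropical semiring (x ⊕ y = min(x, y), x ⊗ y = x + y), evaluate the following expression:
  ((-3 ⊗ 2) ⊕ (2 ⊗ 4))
((-3 ⊗ 2) ⊕ (2 ⊗ 4)) = -1

Expand innermost to outermost. Recall ⊕ takes the minimum of its arguments and ⊗ takes their sum. Working out the expression ((-3 ⊗ 2) ⊕ (2 ⊗ 4)) gives -1.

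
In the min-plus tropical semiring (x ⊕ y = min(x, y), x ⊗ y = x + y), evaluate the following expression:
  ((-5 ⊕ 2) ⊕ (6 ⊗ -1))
((-5 ⊕ 2) ⊕ (6 ⊗ -1)) = -5

Expand innermost to outermost. Recall ⊕ takes the minimum of its arguments and ⊗ takes their sum. Working out the expression ((-5 ⊕ 2) ⊕ (6 ⊗ -1)) gives -5.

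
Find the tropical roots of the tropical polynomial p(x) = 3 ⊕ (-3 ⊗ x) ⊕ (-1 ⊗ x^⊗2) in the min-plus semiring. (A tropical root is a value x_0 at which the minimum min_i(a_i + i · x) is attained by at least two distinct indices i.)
Roots: {-2, 6}

Each tropical root is a break point of the lower envelope of the lines y = a_i + i · x (there are 3 lines, with slopes 0, 1, ..., 2). Only the lines that attain the minimum somewhere contribute to roots; other lines are dominated. Here the surviving (envelope) indices are i = 2, i = 1, i = 0.
Intersections between consecutive envelope lines give the roots: for adjacent envelope indices i < j the intersection is x = (a_i − a_j) / (j − i). Reading off the sorted break points: {-2, 6}.
Verification: at each break x_0, at least two indices attain the minimum of min_i(a_i + i · x_0).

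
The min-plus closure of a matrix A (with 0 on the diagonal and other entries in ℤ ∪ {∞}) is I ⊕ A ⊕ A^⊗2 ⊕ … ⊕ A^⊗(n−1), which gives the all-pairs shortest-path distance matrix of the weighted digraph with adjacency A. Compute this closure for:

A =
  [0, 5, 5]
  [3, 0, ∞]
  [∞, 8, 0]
Closure =
  [0, 5, 5]
  [3, 0, 8]
  [11, 8, 0]

This is the Floyd-Warshall all-pairs shortest-path computation. For each intermediate vertex k = 0, 1, …, 2, update dist[i][j] ← min(dist[i][j], dist[i][k] + dist[k][j]). The final matrix gives, for each (i, j), the minimum total weight of any directed path from i to j (possibly empty when i = j).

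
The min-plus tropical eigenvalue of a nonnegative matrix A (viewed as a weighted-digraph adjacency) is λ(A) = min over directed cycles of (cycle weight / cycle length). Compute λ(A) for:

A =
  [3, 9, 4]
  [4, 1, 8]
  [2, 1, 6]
λ(A) = 1

Enumerate directed cycles and compute their means (weight / length). Sample:
  cycle 0 → 0: weight = 3, length = 1, mean = 3/1 ≈ 3.000
  cycle 1 → 1: weight = 1, length = 1, mean = 1/1 ≈ 1.000
  cycle 2 → 2: weight = 6, length = 1, mean = 6/1 ≈ 6.000
  cycle 0 → 1 → 0: weight = 13, length = 2, mean = 13/2 ≈ 6.500
  cycle 0 → 2 → 0: weight = 6, length = 2, mean = 6/2 ≈ 3.000
  cycle 1 → 0 → 1: weight = 13, length = 2, mean = 13/2 ≈ 6.500
Minimum mean = 1.000, attained e.g. along the cycle 1 → 1 with weight 1 and length 1. So λ(A) = 1/1 = 1.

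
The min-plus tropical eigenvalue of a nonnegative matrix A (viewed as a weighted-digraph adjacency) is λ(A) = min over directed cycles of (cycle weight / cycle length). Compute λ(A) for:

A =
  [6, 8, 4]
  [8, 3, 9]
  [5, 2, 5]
λ(A) = 3

Enumerate directed cycles and compute their means (weight / length). Sample:
  cycle 0 → 0: weight = 6, length = 1, mean = 6/1 ≈ 6.000
  cycle 1 → 1: weight = 3, length = 1, mean = 3/1 ≈ 3.000
  cycle 2 → 2: weight = 5, length = 1, mean = 5/1 ≈ 5.000
  cycle 0 → 1 → 0: weight = 16, length = 2, mean = 16/2 ≈ 8.000
  cycle 0 → 2 → 0: weight = 9, length = 2, mean = 9/2 ≈ 4.500
  cycle 1 → 0 → 1: weight = 16, length = 2, mean = 16/2 ≈ 8.000
Minimum mean = 3.000, attained e.g. along the cycle 1 → 1 with weight 3 and length 1. So λ(A) = 3/1 = 3.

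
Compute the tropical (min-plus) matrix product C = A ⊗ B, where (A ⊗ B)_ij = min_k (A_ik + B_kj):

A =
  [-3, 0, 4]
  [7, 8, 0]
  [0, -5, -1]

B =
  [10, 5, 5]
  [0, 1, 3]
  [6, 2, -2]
A ⊗ B =
  [0, 1, 2]
  [6, 2, -2]
  [-5, -4, -3]

Apply the min-plus product entry-by-entry:
  C[0][0] = min over k of (A[0][0] + B[0][0] = -3 + 10 = 7, A[0][1] + B[1][0] = 0 + 0 = 0, A[0][2] + B[2][0] = 4 + 6 = 10) = 0 (attained at k = 1)
  C[0][1] = min over k of (A[0][0] + B[0][1] = -3 + 5 = 2, A[0][1] + B[1][1] = 0 + 1 = 1, A[0][2] + B[2][1] = 4 + 2 = 6) = 1 (attained at k = 1)
  C[0][2] = min over k of (A[0][0] + B[0][2] = -3 + 5 = 2, A[0][1] + B[1][2] = 0 + 3 = 3, A[0][2] + B[2][2] = 4 + -2 = 2) = 2 (attained at k = 0)
  C[1][0] = min over k of (A[1][0] + B[0][0] = 7 + 10 = 17, A[1][1] + B[1][0] = 8 + 0 = 8, A[1][2] + B[2][0] = 0 + 6 = 6) = 6 (attained at k = 2)
  C[1][1] = min over k of (A[1][0] + B[0][1] = 7 + 5 = 12, A[1][1] + B[1][1] = 8 + 1 = 9, A[1][2] + B[2][1] = 0 + 2 = 2) = 2 (attained at k = 2)
  C[1][2] = min over k of (A[1][0] + B[0][2] = 7 + 5 = 12, A[1][1] + B[1][2] = 8 + 3 = 11, A[1][2] + B[2][2] = 0 + -2 = -2) = -2 (attained at k = 2)
  C[2][0] = min over k of (A[2][0] + B[0][0] = 0 + 10 = 10, A[2][1] + B[1][0] = -5 + 0 = -5, A[2][2] + B[2][0] = -1 + 6 = 5) = -5 (attained at k = 1)
  C[2][1] = min over k of (A[2][0] + B[0][1] = 0 + 5 = 5, A[2][1] + B[1][1] = -5 + 1 = -4, A[2][2] + B[2][1] = -1 + 2 = 1) = -4 (attained at k = 1)
  C[2][2] = min over k of (A[2][0] + B[0][2] = 0 + 5 = 5, A[2][1] + B[1][2] = -5 + 3 = -2, A[2][2] + B[2][2] = -1 + -2 = -3) = -3 (attained at k = 2)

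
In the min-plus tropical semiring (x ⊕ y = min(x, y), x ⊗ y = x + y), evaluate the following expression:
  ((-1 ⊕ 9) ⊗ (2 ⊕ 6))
((-1 ⊕ 9) ⊗ (2 ⊕ 6)) = 1

Expand innermost to outermost. Recall ⊕ takes the minimum of its arguments and ⊗ takes their sum. Working out the expression ((-1 ⊕ 9) ⊗ (2 ⊕ 6)) gives 1.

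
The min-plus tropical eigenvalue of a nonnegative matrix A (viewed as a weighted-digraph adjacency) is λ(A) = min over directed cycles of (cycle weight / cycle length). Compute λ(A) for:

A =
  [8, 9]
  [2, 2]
λ(A) = 2

Enumerate directed cycles and compute their means (weight / length). Sample:
  cycle 0 → 0: weight = 8, length = 1, mean = 8/1 ≈ 8.000
  cycle 1 → 1: weight = 2, length = 1, mean = 2/1 ≈ 2.000
  cycle 0 → 1 → 0: weight = 11, length = 2, mean = 11/2 ≈ 5.500
  cycle 1 → 0 → 1: weight = 11, length = 2, mean = 11/2 ≈ 5.500
Minimum mean = 2.000, attained e.g. along the cycle 1 → 1 with weight 2 and length 1. So λ(A) = 2/1 = 2.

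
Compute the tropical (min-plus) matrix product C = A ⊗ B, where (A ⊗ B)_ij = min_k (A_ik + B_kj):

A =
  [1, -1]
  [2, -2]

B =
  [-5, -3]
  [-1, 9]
A ⊗ B =
  [-4, -2]
  [-3, -1]

Apply the min-plus product entry-by-entry:
  C[0][0] = min over k of (A[0][0] + B[0][0] = 1 + -5 = -4, A[0][1] + B[1][0] = -1 + -1 = -2) = -4 (attained at k = 0)
  C[0][1] = min over k of (A[0][0] + B[0][1] = 1 + -3 = -2, A[0][1] + B[1][1] = -1 + 9 = 8) = -2 (attained at k = 0)
  C[1][0] = min over k of (A[1][0] + B[0][0] = 2 + -5 = -3, A[1][1] + B[1][0] = -2 + -1 = -3) = -3 (attained at k = 0)
  C[1][1] = min over k of (A[1][0] + B[0][1] = 2 + -3 = -1, A[1][1] + B[1][1] = -2 + 9 = 7) = -1 (attained at k = 0)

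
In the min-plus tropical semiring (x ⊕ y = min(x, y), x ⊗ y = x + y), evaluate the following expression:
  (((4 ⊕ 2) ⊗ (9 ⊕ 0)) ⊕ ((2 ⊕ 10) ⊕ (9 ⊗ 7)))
(((4 ⊕ 2) ⊗ (9 ⊕ 0)) ⊕ ((2 ⊕ 10) ⊕ (9 ⊗ 7))) = 2

Expand innermost to outermost. Recall ⊕ takes the minimum of its arguments and ⊗ takes their sum. Working out the expression (((4 ⊕ 2) ⊗ (9 ⊕ 0)) ⊕ ((2 ⊕ 10) ⊕ (9 ⊗ 7))) gives 2.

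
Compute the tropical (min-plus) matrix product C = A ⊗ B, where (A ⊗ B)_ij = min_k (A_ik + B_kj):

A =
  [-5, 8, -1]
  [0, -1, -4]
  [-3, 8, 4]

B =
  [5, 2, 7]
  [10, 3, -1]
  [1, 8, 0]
A ⊗ B =
  [0, -3, -1]
  [-3, 2, -4]
  [2, -1, 4]

Apply the min-plus product entry-by-entry:
  C[0][0] = min over k of (A[0][0] + B[0][0] = -5 + 5 = 0, A[0][1] + B[1][0] = 8 + 10 = 18, A[0][2] + B[2][0] = -1 + 1 = 0) = 0 (attained at k = 0)
  C[0][1] = min over k of (A[0][0] + B[0][1] = -5 + 2 = -3, A[0][1] + B[1][1] = 8 + 3 = 11, A[0][2] + B[2][1] = -1 + 8 = 7) = -3 (attained at k = 0)
  C[0][2] = min over k of (A[0][0] + B[0][2] = -5 + 7 = 2, A[0][1] + B[1][2] = 8 + -1 = 7, A[0][2] + B[2][2] = -1 + 0 = -1) = -1 (attained at k = 2)
  C[1][0] = min over k of (A[1][0] + B[0][0] = 0 + 5 = 5, A[1][1] + B[1][0] = -1 + 10 = 9, A[1][2] + B[2][0] = -4 + 1 = -3) = -3 (attained at k = 2)
  C[1][1] = min over k of (A[1][0] + B[0][1] = 0 + 2 = 2, A[1][1] + B[1][1] = -1 + 3 = 2, A[1][2] + B[2][1] = -4 + 8 = 4) = 2 (attained at k = 0)
  C[1][2] = min over k of (A[1][0] + B[0][2] = 0 + 7 = 7, A[1][1] + B[1][2] = -1 + -1 = -2, A[1][2] + B[2][2] = -4 + 0 = -4) = -4 (attained at k = 2)
  C[2][0] = min over k of (A[2][0] + B[0][0] = -3 + 5 = 2, A[2][1] + B[1][0] = 8 + 10 = 18, A[2][2] + B[2][0] = 4 + 1 = 5) = 2 (attained at k = 0)
  C[2][1] = min over k of (A[2][0] + B[0][1] = -3 + 2 = -1, A[2][1] + B[1][1] = 8 + 3 = 11, A[2][2] + B[2][1] = 4 + 8 = 12) = -1 (attained at k = 0)
  C[2][2] = min over k of (A[2][0] + B[0][2] = -3 + 7 = 4, A[2][1] + B[1][2] = 8 + -1 = 7, A[2][2] + B[2][2] = 4 + 0 = 4) = 4 (attained at k = 0)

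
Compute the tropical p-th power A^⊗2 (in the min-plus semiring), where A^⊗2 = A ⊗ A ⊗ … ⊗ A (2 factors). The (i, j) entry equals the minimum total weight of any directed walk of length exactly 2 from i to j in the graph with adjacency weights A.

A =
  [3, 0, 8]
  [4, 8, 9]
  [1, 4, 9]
A^⊗2 =
  [4, 3, 9]
  [7, 4, 12]
  [4, 1, 9]

Each entry (A^⊗2)_ij equals the minimum over all length-2 walks i = v_0 → v_1 → … → v_2 = j of Σ_t A[v_t][v_{t+1}]. For example, for (i, j) = (0, 2) we minimise over 3 possible intermediate vertex sequences; the minimum is 9, attained along the walk 0 → 1 → 2.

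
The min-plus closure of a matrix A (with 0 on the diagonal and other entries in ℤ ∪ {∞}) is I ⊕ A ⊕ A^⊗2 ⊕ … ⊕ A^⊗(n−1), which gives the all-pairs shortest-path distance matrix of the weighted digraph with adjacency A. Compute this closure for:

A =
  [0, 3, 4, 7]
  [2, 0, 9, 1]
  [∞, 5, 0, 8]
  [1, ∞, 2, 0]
Closure =
  [0, 3, 4, 4]
  [2, 0, 3, 1]
  [7, 5, 0, 6]
  [1, 4, 2, 0]

This is the Floyd-Warshall all-pairs shortest-path computation. For each intermediate vertex k = 0, 1, …, 3, update dist[i][j] ← min(dist[i][j], dist[i][k] + dist[k][j]). The final matrix gives, for each (i, j), the minimum total weight of any directed path from i to j (possibly empty when i = j).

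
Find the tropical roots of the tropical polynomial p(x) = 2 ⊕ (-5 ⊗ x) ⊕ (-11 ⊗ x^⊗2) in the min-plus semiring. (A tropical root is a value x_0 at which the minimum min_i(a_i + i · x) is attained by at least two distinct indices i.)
Roots: {6, 7}

Each tropical root is a break point of the lower envelope of the lines y = a_i + i · x (there are 3 lines, with slopes 0, 1, ..., 2). Only the lines that attain the minimum somewhere contribute to roots; other lines are dominated. Here the surviving (envelope) indices are i = 2, i = 1, i = 0.
Intersections between consecutive envelope lines give the roots: for adjacent envelope indices i < j the intersection is x = (a_i − a_j) / (j − i). Reading off the sorted break points: {6, 7}.
Verification: at each break x_0, at least two indices attain the minimum of min_i(a_i + i · x_0).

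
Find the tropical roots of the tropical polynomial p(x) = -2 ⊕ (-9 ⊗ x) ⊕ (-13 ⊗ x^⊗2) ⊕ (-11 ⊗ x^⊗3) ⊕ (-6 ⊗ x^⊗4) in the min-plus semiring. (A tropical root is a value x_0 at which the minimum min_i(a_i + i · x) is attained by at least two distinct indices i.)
Roots: {-5, -2, 4, 7}

Each tropical root is a break point of the lower envelope of the lines y = a_i + i · x (there are 5 lines, with slopes 0, 1, ..., 4). Only the lines that attain the minimum somewhere contribute to roots; other lines are dominated. Here the surviving (envelope) indices are i = 4, i = 3, i = 2, i = 1, i = 0.
Intersections between consecutive envelope lines give the roots: for adjacent envelope indices i < j the intersection is x = (a_i − a_j) / (j − i). Reading off the sorted break points: {-5, -2, 4, 7}.
Verification: at each break x_0, at least two indices attain the minimum of min_i(a_i + i · x_0).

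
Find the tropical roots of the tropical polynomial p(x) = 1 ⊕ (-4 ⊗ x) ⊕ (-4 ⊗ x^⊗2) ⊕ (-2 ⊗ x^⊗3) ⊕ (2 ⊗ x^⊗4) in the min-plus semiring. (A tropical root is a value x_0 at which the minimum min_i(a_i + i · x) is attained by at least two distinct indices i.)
Roots: {-4, -2, 0, 5}

Each tropical root is a break point of the lower envelope of the lines y = a_i + i · x (there are 5 lines, with slopes 0, 1, ..., 4). Only the lines that attain the minimum somewhere contribute to roots; other lines are dominated. Here the surviving (envelope) indices are i = 4, i = 3, i = 2, i = 1, i = 0.
Intersections between consecutive envelope lines give the roots: for adjacent envelope indices i < j the intersection is x = (a_i − a_j) / (j − i). Reading off the sorted break points: {-4, -2, 0, 5}.
Verification: at each break x_0, at least two indices attain the minimum of min_i(a_i + i · x_0).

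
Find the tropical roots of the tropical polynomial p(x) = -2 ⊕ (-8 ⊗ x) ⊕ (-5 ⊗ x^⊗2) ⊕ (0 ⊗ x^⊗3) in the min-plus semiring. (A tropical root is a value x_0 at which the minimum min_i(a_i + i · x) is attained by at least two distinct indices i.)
Roots: {-5, -3, 6}

Each tropical root is a break point of the lower envelope of the lines y = a_i + i · x (there are 4 lines, with slopes 0, 1, ..., 3). Only the lines that attain the minimum somewhere contribute to roots; other lines are dominated. Here the surviving (envelope) indices are i = 3, i = 2, i = 1, i = 0.
Intersections between consecutive envelope lines give the roots: for adjacent envelope indices i < j the intersection is x = (a_i − a_j) / (j − i). Reading off the sorted break points: {-5, -3, 6}.
Verification: at each break x_0, at least two indices attain the minimum of min_i(a_i + i · x_0).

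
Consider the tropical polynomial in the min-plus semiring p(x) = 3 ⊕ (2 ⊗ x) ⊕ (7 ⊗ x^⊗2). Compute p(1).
p(1) = 3

A tropical monomial a ⊗ x^⊗i evaluates to a + i · x. Evaluating each term at x = 1:
  Term 0 contributes 3 + 0 · 1 = 3
  Term 1 contributes 2 + 1 · 1 = 3
  Term 2 contributes 7 + 2 · 1 = 9
p(1) = ⊕ of these = min[3, 3, 9] = 3.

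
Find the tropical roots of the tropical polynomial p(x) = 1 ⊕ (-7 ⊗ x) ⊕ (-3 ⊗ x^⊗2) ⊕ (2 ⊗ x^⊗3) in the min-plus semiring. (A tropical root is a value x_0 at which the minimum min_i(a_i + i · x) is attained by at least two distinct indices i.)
Roots: {-5, -4, 8}

Each tropical root is a break point of the lower envelope of the lines y = a_i + i · x (there are 4 lines, with slopes 0, 1, ..., 3). Only the lines that attain the minimum somewhere contribute to roots; other lines are dominated. Here the surviving (envelope) indices are i = 3, i = 2, i = 1, i = 0.
Intersections between consecutive envelope lines give the roots: for adjacent envelope indices i < j the intersection is x = (a_i − a_j) / (j − i). Reading off the sorted break points: {-5, -4, 8}.
Verification: at each break x_0, at least two indices attain the minimum of min_i(a_i + i · x_0).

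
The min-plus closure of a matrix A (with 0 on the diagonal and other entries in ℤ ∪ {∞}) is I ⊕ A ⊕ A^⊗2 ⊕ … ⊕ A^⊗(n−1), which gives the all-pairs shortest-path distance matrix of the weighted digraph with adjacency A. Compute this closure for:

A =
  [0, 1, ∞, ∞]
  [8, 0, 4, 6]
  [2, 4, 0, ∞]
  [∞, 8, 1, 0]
Closure =
  [0, 1, 5, 7]
  [6, 0, 4, 6]
  [2, 3, 0, 9]
  [3, 4, 1, 0]

This is the Floyd-Warshall all-pairs shortest-path computation. For each intermediate vertex k = 0, 1, …, 3, update dist[i][j] ← min(dist[i][j], dist[i][k] + dist[k][j]). The final matrix gives, for each (i, j), the minimum total weight of any directed path from i to j (possibly empty when i = j).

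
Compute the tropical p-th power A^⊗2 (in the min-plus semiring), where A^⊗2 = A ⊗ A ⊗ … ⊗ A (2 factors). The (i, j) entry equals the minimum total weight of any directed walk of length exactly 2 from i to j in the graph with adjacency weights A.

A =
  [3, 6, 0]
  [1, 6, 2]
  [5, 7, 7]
A^⊗2 =
  [5, 7, 3]
  [4, 7, 1]
  [8, 11, 5]

Each entry (A^⊗2)_ij equals the minimum over all length-2 walks i = v_0 → v_1 → … → v_2 = j of Σ_t A[v_t][v_{t+1}]. For example, for (i, j) = (0, 2) we minimise over 3 possible intermediate vertex sequences; the minimum is 3, attained along the walk 0 → 0 → 2.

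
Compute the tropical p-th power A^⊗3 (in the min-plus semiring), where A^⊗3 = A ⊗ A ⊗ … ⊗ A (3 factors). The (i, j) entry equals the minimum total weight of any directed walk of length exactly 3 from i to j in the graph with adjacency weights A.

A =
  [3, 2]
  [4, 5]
A^⊗3 =
  [9, 8]
  [10, 9]

Each entry (A^⊗3)_ij equals the minimum over all length-3 walks i = v_0 → v_1 → … → v_3 = j of Σ_t A[v_t][v_{t+1}]. For example, for (i, j) = (0, 1) we minimise over 4 possible intermediate vertex sequences; the minimum is 8, attained along the walk 0 → 0 → 0 → 1.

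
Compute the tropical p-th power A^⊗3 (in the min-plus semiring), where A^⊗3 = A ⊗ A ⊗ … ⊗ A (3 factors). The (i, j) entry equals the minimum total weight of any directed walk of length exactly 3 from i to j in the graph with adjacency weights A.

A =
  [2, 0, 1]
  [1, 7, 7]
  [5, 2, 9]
A^⊗3 =
  [3, 1, 2]
  [2, 3, 4]
  [5, 3, 4]

Each entry (A^⊗3)_ij equals the minimum over all length-3 walks i = v_0 → v_1 → … → v_3 = j of Σ_t A[v_t][v_{t+1}]. For example, for (i, j) = (0, 2) we minimise over 9 possible intermediate vertex sequences; the minimum is 2, attained along the walk 0 → 1 → 0 → 2.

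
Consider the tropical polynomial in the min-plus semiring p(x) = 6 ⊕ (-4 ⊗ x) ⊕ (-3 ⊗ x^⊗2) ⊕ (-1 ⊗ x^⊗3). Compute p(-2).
p(-2) = -7

A tropical monomial a ⊗ x^⊗i evaluates to a + i · x. Evaluating each term at x = -2:
  Term 0 contributes 6 + 0 · -2 = 6
  Term 1 contributes -4 + 1 · -2 = -6
  Term 2 contributes -3 + 2 · -2 = -7
  Term 3 contributes -1 + 3 · -2 = -7
p(-2) = ⊕ of these = min[6, -6, -7, -7] = -7.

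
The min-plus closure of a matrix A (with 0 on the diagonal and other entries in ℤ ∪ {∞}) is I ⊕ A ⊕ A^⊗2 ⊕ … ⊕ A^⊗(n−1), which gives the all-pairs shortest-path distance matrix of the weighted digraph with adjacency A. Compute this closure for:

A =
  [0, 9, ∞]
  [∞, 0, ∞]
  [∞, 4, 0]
Closure =
  [0, 9, ∞]
  [∞, 0, ∞]
  [∞, 4, 0]

This is the Floyd-Warshall all-pairs shortest-path computation. For each intermediate vertex k = 0, 1, …, 2, update dist[i][j] ← min(dist[i][j], dist[i][k] + dist[k][j]). The final matrix gives, for each (i, j), the minimum total weight of any directed path from i to j (possibly empty when i = j).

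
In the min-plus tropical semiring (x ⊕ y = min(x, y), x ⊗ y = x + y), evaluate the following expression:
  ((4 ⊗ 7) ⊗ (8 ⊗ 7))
((4 ⊗ 7) ⊗ (8 ⊗ 7)) = 26

Expand innermost to outermost. Recall ⊕ takes the minimum of its arguments and ⊗ takes their sum. Working out the expression ((4 ⊗ 7) ⊗ (8 ⊗ 7)) gives 26.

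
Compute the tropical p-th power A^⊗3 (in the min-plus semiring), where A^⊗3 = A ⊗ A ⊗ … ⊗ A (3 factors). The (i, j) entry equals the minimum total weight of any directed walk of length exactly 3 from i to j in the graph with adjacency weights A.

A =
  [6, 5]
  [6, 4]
A^⊗3 =
  [15, 13]
  [14, 12]

Each entry (A^⊗3)_ij equals the minimum over all length-3 walks i = v_0 → v_1 → … → v_3 = j of Σ_t A[v_t][v_{t+1}]. For example, for (i, j) = (0, 1) we minimise over 4 possible intermediate vertex sequences; the minimum is 13, attained along the walk 0 → 1 → 1 → 1.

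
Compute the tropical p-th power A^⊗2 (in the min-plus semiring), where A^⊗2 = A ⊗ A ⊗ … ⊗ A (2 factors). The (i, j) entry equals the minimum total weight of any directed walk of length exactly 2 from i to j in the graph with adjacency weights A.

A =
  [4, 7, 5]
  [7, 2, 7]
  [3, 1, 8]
A^⊗2 =
  [8, 6, 9]
  [9, 4, 9]
  [7, 3, 8]

Each entry (A^⊗2)_ij equals the minimum over all length-2 walks i = v_0 → v_1 → … → v_2 = j of Σ_t A[v_t][v_{t+1}]. For example, for (i, j) = (0, 2) we minimise over 3 possible intermediate vertex sequences; the minimum is 9, attained along the walk 0 → 0 → 2.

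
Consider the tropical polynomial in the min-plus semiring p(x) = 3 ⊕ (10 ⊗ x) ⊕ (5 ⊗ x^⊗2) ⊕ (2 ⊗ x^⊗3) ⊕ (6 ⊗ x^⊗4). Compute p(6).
p(6) = 3

A tropical monomial a ⊗ x^⊗i evaluates to a + i · x. Evaluating each term at x = 6:
  Term 0 contributes 3 + 0 · 6 = 3
  Term 1 contributes 10 + 1 · 6 = 16
  Term 2 contributes 5 + 2 · 6 = 17
  Term 3 contributes 2 + 3 · 6 = 20
  Term 4 contributes 6 + 4 · 6 = 30
p(6) = ⊕ of these = min[3, 16, 17, 20, 30] = 3.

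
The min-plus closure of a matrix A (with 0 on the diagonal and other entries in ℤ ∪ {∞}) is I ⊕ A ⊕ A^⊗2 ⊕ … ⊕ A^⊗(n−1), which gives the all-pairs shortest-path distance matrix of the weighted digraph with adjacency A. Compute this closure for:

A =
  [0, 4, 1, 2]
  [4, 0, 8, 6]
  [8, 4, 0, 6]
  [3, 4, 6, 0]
Closure =
  [0, 4, 1, 2]
  [4, 0, 5, 6]
  [8, 4, 0, 6]
  [3, 4, 4, 0]

This is the Floyd-Warshall all-pairs shortest-path computation. For each intermediate vertex k = 0, 1, …, 3, update dist[i][j] ← min(dist[i][j], dist[i][k] + dist[k][j]). The final matrix gives, for each (i, j), the minimum total weight of any directed path from i to j (possibly empty when i = j).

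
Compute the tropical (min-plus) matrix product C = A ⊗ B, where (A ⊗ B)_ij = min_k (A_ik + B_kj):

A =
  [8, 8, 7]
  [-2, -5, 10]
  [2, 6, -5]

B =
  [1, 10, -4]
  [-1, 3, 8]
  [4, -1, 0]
A ⊗ B =
  [7, 6, 4]
  [-6, -2, -6]
  [-1, -6, -5]

Apply the min-plus product entry-by-entry:
  C[0][0] = min over k of (A[0][0] + B[0][0] = 8 + 1 = 9, A[0][1] + B[1][0] = 8 + -1 = 7, A[0][2] + B[2][0] = 7 + 4 = 11) = 7 (attained at k = 1)
  C[0][1] = min over k of (A[0][0] + B[0][1] = 8 + 10 = 18, A[0][1] + B[1][1] = 8 + 3 = 11, A[0][2] + B[2][1] = 7 + -1 = 6) = 6 (attained at k = 2)
  C[0][2] = min over k of (A[0][0] + B[0][2] = 8 + -4 = 4, A[0][1] + B[1][2] = 8 + 8 = 16, A[0][2] + B[2][2] = 7 + 0 = 7) = 4 (attained at k = 0)
  C[1][0] = min over k of (A[1][0] + B[0][0] = -2 + 1 = -1, A[1][1] + B[1][0] = -5 + -1 = -6, A[1][2] + B[2][0] = 10 + 4 = 14) = -6 (attained at k = 1)
  C[1][1] = min over k of (A[1][0] + B[0][1] = -2 + 10 = 8, A[1][1] + B[1][1] = -5 + 3 = -2, A[1][2] + B[2][1] = 10 + -1 = 9) = -2 (attained at k = 1)
  C[1][2] = min over k of (A[1][0] + B[0][2] = -2 + -4 = -6, A[1][1] + B[1][2] = -5 + 8 = 3, A[1][2] + B[2][2] = 10 + 0 = 10) = -6 (attained at k = 0)
  C[2][0] = min over k of (A[2][0] + B[0][0] = 2 + 1 = 3, A[2][1] + B[1][0] = 6 + -1 = 5, A[2][2] + B[2][0] = -5 + 4 = -1) = -1 (attained at k = 2)
  C[2][1] = min over k of (A[2][0] + B[0][1] = 2 + 10 = 12, A[2][1] + B[1][1] = 6 + 3 = 9, A[2][2] + B[2][1] = -5 + -1 = -6) = -6 (attained at k = 2)
  C[2][2] = min over k of (A[2][0] + B[0][2] = 2 + -4 = -2, A[2][1] + B[1][2] = 6 + 8 = 14, A[2][2] + B[2][2] = -5 + 0 = -5) = -5 (attained at k = 2)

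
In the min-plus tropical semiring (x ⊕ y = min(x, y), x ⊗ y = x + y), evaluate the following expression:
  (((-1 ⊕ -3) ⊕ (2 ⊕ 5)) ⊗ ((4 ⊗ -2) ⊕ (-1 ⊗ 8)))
(((-1 ⊕ -3) ⊕ (2 ⊕ 5)) ⊗ ((4 ⊗ -2) ⊕ (-1 ⊗ 8))) = -1

Expand innermost to outermost. Recall ⊕ takes the minimum of its arguments and ⊗ takes their sum. Working out the expression (((-1 ⊕ -3) ⊕ (2 ⊕ 5)) ⊗ ((4 ⊗ -2) ⊕ (-1 ⊗ 8))) gives -1.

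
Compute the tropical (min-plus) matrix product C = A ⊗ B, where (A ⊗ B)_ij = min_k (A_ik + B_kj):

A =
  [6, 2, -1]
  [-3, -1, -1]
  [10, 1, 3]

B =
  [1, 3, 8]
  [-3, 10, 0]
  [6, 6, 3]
A ⊗ B =
  [-1, 5, 2]
  [-4, 0, -1]
  [-2, 9, 1]

Apply the min-plus product entry-by-entry:
  C[0][0] = min over k of (A[0][0] + B[0][0] = 6 + 1 = 7, A[0][1] + B[1][0] = 2 + -3 = -1, A[0][2] + B[2][0] = -1 + 6 = 5) = -1 (attained at k = 1)
  C[0][1] = min over k of (A[0][0] + B[0][1] = 6 + 3 = 9, A[0][1] + B[1][1] = 2 + 10 = 12, A[0][2] + B[2][1] = -1 + 6 = 5) = 5 (attained at k = 2)
  C[0][2] = min over k of (A[0][0] + B[0][2] = 6 + 8 = 14, A[0][1] + B[1][2] = 2 + 0 = 2, A[0][2] + B[2][2] = -1 + 3 = 2) = 2 (attained at k = 1)
  C[1][0] = min over k of (A[1][0] + B[0][0] = -3 + 1 = -2, A[1][1] + B[1][0] = -1 + -3 = -4, A[1][2] + B[2][0] = -1 + 6 = 5) = -4 (attained at k = 1)
  C[1][1] = min over k of (A[1][0] + B[0][1] = -3 + 3 = 0, A[1][1] + B[1][1] = -1 + 10 = 9, A[1][2] + B[2][1] = -1 + 6 = 5) = 0 (attained at k = 0)
  C[1][2] = min over k of (A[1][0] + B[0][2] = -3 + 8 = 5, A[1][1] + B[1][2] = -1 + 0 = -1, A[1][2] + B[2][2] = -1 + 3 = 2) = -1 (attained at k = 1)
  C[2][0] = min over k of (A[2][0] + B[0][0] = 10 + 1 = 11, A[2][1] + B[1][0] = 1 + -3 = -2, A[2][2] + B[2][0] = 3 + 6 = 9) = -2 (attained at k = 1)
  C[2][1] = min over k of (A[2][0] + B[0][1] = 10 + 3 = 13, A[2][1] + B[1][1] = 1 + 10 = 11, A[2][2] + B[2][1] = 3 + 6 = 9) = 9 (attained at k = 2)
  C[2][2] = min over k of (A[2][0] + B[0][2] = 10 + 8 = 18, A[2][1] + B[1][2] = 1 + 0 = 1, A[2][2] + B[2][2] = 3 + 3 = 6) = 1 (attained at k = 1)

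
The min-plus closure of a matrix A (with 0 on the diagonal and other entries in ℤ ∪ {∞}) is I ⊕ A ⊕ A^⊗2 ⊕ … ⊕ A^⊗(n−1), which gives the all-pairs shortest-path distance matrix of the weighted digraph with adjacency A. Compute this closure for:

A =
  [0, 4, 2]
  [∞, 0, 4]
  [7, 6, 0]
Closure =
  [0, 4, 2]
  [11, 0, 4]
  [7, 6, 0]

This is the Floyd-Warshall all-pairs shortest-path computation. For each intermediate vertex k = 0, 1, …, 2, update dist[i][j] ← min(dist[i][j], dist[i][k] + dist[k][j]). The final matrix gives, for each (i, j), the minimum total weight of any directed path from i to j (possibly empty when i = j).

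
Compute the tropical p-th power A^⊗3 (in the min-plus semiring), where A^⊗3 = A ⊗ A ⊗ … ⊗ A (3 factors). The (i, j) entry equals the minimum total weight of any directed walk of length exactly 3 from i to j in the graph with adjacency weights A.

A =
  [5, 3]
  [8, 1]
A^⊗3 =
  [12, 5]
  [10, 3]

Each entry (A^⊗3)_ij equals the minimum over all length-3 walks i = v_0 → v_1 → … → v_3 = j of Σ_t A[v_t][v_{t+1}]. For example, for (i, j) = (0, 1) we minimise over 4 possible intermediate vertex sequences; the minimum is 5, attained along the walk 0 → 1 → 1 → 1.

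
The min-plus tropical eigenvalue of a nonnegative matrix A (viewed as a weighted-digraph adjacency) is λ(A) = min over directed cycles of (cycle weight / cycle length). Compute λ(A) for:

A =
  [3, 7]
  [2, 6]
λ(A) = 3

Enumerate directed cycles and compute their means (weight / length). Sample:
  cycle 0 → 0: weight = 3, length = 1, mean = 3/1 ≈ 3.000
  cycle 1 → 1: weight = 6, length = 1, mean = 6/1 ≈ 6.000
  cycle 0 → 1 → 0: weight = 9, length = 2, mean = 9/2 ≈ 4.500
  cycle 1 → 0 → 1: weight = 9, length = 2, mean = 9/2 ≈ 4.500
Minimum mean = 3.000, attained e.g. along the cycle 0 → 0 with weight 3 and length 1. So λ(A) = 3/1 = 3.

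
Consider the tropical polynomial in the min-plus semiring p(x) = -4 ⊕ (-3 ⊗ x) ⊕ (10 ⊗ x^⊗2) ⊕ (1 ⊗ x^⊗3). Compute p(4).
p(4) = -4

A tropical monomial a ⊗ x^⊗i evaluates to a + i · x. Evaluating each term at x = 4:
  Term 0 contributes -4 + 0 · 4 = -4
  Term 1 contributes -3 + 1 · 4 = 1
  Term 2 contributes 10 + 2 · 4 = 18
  Term 3 contributes 1 + 3 · 4 = 13
p(4) = ⊕ of these = min[-4, 1, 18, 13] = -4.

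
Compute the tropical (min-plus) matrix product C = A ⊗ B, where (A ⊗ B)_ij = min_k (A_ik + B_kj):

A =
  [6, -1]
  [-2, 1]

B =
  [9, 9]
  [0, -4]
A ⊗ B =
  [-1, -5]
  [1, -3]

Apply the min-plus product entry-by-entry:
  C[0][0] = min over k of (A[0][0] + B[0][0] = 6 + 9 = 15, A[0][1] + B[1][0] = -1 + 0 = -1) = -1 (attained at k = 1)
  C[0][1] = min over k of (A[0][0] + B[0][1] = 6 + 9 = 15, A[0][1] + B[1][1] = -1 + -4 = -5) = -5 (attained at k = 1)
  C[1][0] = min over k of (A[1][0] + B[0][0] = -2 + 9 = 7, A[1][1] + B[1][0] = 1 + 0 = 1) = 1 (attained at k = 1)
  C[1][1] = min over k of (A[1][0] + B[0][1] = -2 + 9 = 7, A[1][1] + B[1][1] = 1 + -4 = -3) = -3 (attained at k = 1)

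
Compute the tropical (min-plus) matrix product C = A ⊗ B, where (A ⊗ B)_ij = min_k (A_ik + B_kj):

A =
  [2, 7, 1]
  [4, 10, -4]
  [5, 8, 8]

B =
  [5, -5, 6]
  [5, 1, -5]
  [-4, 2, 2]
A ⊗ B =
  [-3, -3, 2]
  [-8, -2, -2]
  [4, 0, 3]

Apply the min-plus product entry-by-entry:
  C[0][0] = min over k of (A[0][0] + B[0][0] = 2 + 5 = 7, A[0][1] + B[1][0] = 7 + 5 = 12, A[0][2] + B[2][0] = 1 + -4 = -3) = -3 (attained at k = 2)
  C[0][1] = min over k of (A[0][0] + B[0][1] = 2 + -5 = -3, A[0][1] + B[1][1] = 7 + 1 = 8, A[0][2] + B[2][1] = 1 + 2 = 3) = -3 (attained at k = 0)
  C[0][2] = min over k of (A[0][0] + B[0][2] = 2 + 6 = 8, A[0][1] + B[1][2] = 7 + -5 = 2, A[0][2] + B[2][2] = 1 + 2 = 3) = 2 (attained at k = 1)
  C[1][0] = min over k of (A[1][0] + B[0][0] = 4 + 5 = 9, A[1][1] + B[1][0] = 10 + 5 = 15, A[1][2] + B[2][0] = -4 + -4 = -8) = -8 (attained at k = 2)
  C[1][1] = min over k of (A[1][0] + B[0][1] = 4 + -5 = -1, A[1][1] + B[1][1] = 10 + 1 = 11, A[1][2] + B[2][1] = -4 + 2 = -2) = -2 (attained at k = 2)
  C[1][2] = min over k of (A[1][0] + B[0][2] = 4 + 6 = 10, A[1][1] + B[1][2] = 10 + -5 = 5, A[1][2] + B[2][2] = -4 + 2 = -2) = -2 (attained at k = 2)
  C[2][0] = min over k of (A[2][0] + B[0][0] = 5 + 5 = 10, A[2][1] + B[1][0] = 8 + 5 = 13, A[2][2] + B[2][0] = 8 + -4 = 4) = 4 (attained at k = 2)
  C[2][1] = min over k of (A[2][0] + B[0][1] = 5 + -5 = 0, A[2][1] + B[1][1] = 8 + 1 = 9, A[2][2] + B[2][1] = 8 + 2 = 10) = 0 (attained at k = 0)
  C[2][2] = min over k of (A[2][0] + B[0][2] = 5 + 6 = 11, A[2][1] + B[1][2] = 8 + -5 = 3, A[2][2] + B[2][2] = 8 + 2 = 10) = 3 (attained at k = 1)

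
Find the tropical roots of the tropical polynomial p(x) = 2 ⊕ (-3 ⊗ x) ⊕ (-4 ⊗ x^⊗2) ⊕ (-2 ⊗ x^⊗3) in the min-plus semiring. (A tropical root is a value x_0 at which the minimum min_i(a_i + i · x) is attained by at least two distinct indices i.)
Roots: {-2, 1, 5}

Each tropical root is a break point of the lower envelope of the lines y = a_i + i · x (there are 4 lines, with slopes 0, 1, ..., 3). Only the lines that attain the minimum somewhere contribute to roots; other lines are dominated. Here the surviving (envelope) indices are i = 3, i = 2, i = 1, i = 0.
Intersections between consecutive envelope lines give the roots: for adjacent envelope indices i < j the intersection is x = (a_i − a_j) / (j − i). Reading off the sorted break points: {-2, 1, 5}.
Verification: at each break x_0, at least two indices attain the minimum of min_i(a_i + i · x_0).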